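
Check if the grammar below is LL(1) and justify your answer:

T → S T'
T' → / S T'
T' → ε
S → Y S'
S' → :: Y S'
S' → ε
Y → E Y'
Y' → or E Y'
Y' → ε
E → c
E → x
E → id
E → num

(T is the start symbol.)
A grammar is LL(1) if for each non-terminal N with multiple productions, the predict sets of those productions are pairwise disjoint, where PREDICT(N → α) = (FIRST(α) \ {ε}) ∪ (FOLLOW(N) if α ⇒* ε).

Relevant sets:
  FOLLOW(T') = { $ }
  FOLLOW(S') = { $, '/' }
  FOLLOW(Y') = { $, '/', '::' }

For T':
  PREDICT(T' → '/' S T') = { '/' }
  PREDICT(T' → ε) = { $ }
For S':
  PREDICT(S' → :: Y S') = { '::' }
  PREDICT(S' → ε) = { $, '/' }
For Y':
  PREDICT(Y' → or E Y') = { 'or' }
  PREDICT(Y' → ε) = { $, '/', '::' }
For E:
  PREDICT(E → c) = { 'c' }
  PREDICT(E → x) = { 'x' }
  PREDICT(E → id) = { 'id' }
  PREDICT(E → num) = { 'num' }
T, S, Y have a single production, so nothing to check there.

All predict sets are disjoint. The grammar IS LL(1).

Answer: Yes, the grammar is LL(1).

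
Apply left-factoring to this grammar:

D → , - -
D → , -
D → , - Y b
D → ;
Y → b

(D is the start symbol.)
Left-factoring transforms A → αβ₁ | αβ₂ into A → αA' and A' → β₁ | β₂
(α is the longest common prefix among the alternatives). Repeat until
no nonterminal has two alternatives with a common prefix.

Round 1: D has alternatives sharing prefix ', -'. Introduce D': D → , - D'
  Add: D' → -
  Add: D' → ε
  Add: D' → Y b

No remaining common prefixes — done.

Resulting grammar:
D → , - D'
D' → -
D' → ε
D' → Y b
D → ;
Y → b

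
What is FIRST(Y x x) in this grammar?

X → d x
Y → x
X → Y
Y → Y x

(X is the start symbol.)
FIRST sets of the non-terminals involved (from the grammar, by fixed-point iteration):
  FIRST(Y) = { 'x' }

To compute FIRST(Y x x), process the symbols left to right:
Symbol Y is a non-terminal. Add FIRST(Y) \ {ε} = { 'x' }
Y is not nullable (ε ∉ FIRST(Y)), so stop here.
FIRST(Y x x) = { 'x' }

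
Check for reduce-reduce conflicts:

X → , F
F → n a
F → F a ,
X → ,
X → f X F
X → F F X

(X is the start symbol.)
Augment with X' → X and build the canonical LR(0) collection (I0 = CLOSURE({[X' → . X]}), then GOTO on every symbol after a dot until no new states appear). It has 14 states:
  I0: { [F → . F a ,], [F → . n a], [X → . , F], [X → . ,], [X → . F F X], [X → . f X F], [X' → . X] }  — shift
  I1: { [F → . F a ,], [F → . n a], [X → , . F], [X → , .] }  — shift, reduce
  I2: { [F → . F a ,], [F → . n a], [F → F . a ,], [X → F . F X] }  — shift
  I3: { [X' → X .] }  — accept
  I4: { [F → . F a ,], [F → . n a], [X → . , F], [X → . ,], [X → . F F X], [X → . f X F], [X → f . X F] }  — shift
  I5: { [F → n . a] }  — shift
  I6: { [F → n a .] }  — reduce
  I7: { [F → . F a ,], [F → . n a], [X → f X . F] }  — shift
  I8: { [F → F . a ,], [X → f X F .] }  — shift, reduce
  I9: { [F → F a . ,] }  — shift
  I10: { [F → F a , .] }  — reduce
  I11: { [F → . F a ,], [F → . n a], [F → F . a ,], [X → . , F], [X → . ,], [X → . F F X], [X → . f X F], [X → F F . X] }  — shift
  I12: { [X → F F X .] }  — reduce
  I13: { [F → F . a ,], [X → , F .] }  — shift, reduce

No state contains more than one complete item.

Answer: No reduce-reduce conflicts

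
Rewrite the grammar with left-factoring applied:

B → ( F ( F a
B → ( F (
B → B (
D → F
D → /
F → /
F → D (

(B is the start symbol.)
B → ( F ( B'
B' → F a
B' → ε
B → B (
D → F
D → /
F → /
F → D (

Left-factoring transforms A → αβ₁ | αβ₂ into A → αA' and A' → β₁ | β₂
(α is the longest common prefix among the alternatives). Repeat until
no nonterminal has two alternatives with a common prefix.

Round 1: B has alternatives sharing prefix '( F ('. Introduce B': B → ( F ( B'
  Add: B' → F a
  Add: B' → ε

No remaining common prefixes — done.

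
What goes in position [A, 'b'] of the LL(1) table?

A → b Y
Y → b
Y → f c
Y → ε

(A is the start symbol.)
To find M[A, 'b'], we find productions for A where 'b' is in the predict set (PREDICT(N → α) = (FIRST(α) \ {ε}) ∪ (FOLLOW(N) if α ⇒* ε)).

A → b Y: PREDICT = { 'b' }
  'b' is in predict set, so this production goes in M[A, 'b']

M[A, 'b'] = A → b Y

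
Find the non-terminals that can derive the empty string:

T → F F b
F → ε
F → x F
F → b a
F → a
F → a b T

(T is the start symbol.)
ε-productions: F → ε
So F is immediately nullable.
No further non-terminal can be added: every production for the remaining non-terminals contains a terminal or a non-nullable non-terminal.
Nullable = { 'F' }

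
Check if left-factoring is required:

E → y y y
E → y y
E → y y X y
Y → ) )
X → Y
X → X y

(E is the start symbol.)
Yes, E has productions with common prefix 'y y'

Left-factoring is needed when two productions for the same non-terminal
share a common prefix on the right-hand side.

Productions for E:
  E → y y y
  E → y y
  E → y y X y
Productions for X:
  X → Y
  X → X y

Found common prefix 'y y' in productions for E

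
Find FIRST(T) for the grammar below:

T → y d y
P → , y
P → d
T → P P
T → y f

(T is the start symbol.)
{ ',', 'd', 'y' }

FIRST sets of the other non-terminals involved (by the same procedure, iterated to a fixed point):
  FIRST(P) = { ',', 'd' }

From T → y d y:
  - y is a terminal: add 'y' and stop
From T → P P:
  - P is a non-terminal: add FIRST(P) \ {ε} = { ',', 'd' }
    P is not nullable, so stop
From T → y f:
  - y is a terminal: add 'y' and stop

Collecting: FIRST(T) = { ',', 'd', 'y' }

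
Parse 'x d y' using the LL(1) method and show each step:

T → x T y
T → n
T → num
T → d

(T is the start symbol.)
LL(1) parsing maintains a stack (initially the start symbol over $) and the input. At each step: if the stack top is a terminal, match it against the current input token; if it is a non-terminal N, replace it with the RHS of M[N, lookahead] (the unique production whose predict set contains the lookahead).

Stack is shown with the top on the left.

Stack    Input    Action
------------------------
T $      x d y $  output T → x T y
x T y $  x d y $  match 'x'
T y $    d y $    output T → d
d y $    d y $    match 'd'
y $      y $      match 'y'
$        $        accept

The string is accepted.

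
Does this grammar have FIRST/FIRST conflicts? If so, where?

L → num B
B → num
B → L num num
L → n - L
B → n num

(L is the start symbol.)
A FIRST/FIRST conflict occurs when two productions N → α and N → β for the same non-terminal have FIRST(α) ∩ FIRST(β) ≠ ∅ (with ε ∈ FIRST of a nullable right-hand side, so two nullable alternatives also conflict).

FIRST sets of the non-terminals at (or reachable through a nullable prefix from) the front of some alternative:
  FIRST(L) = { 'n', 'num' }

Productions for L:
  L → num B: FIRST = { 'num' }
  L → n - L: FIRST = { 'n' }
Productions for B:
  B → num: FIRST = { 'num' }
  B → L num num: FIRST = { 'n', 'num' }
  B → n num: FIRST = { 'n' }

Conflict for B: B → num and B → L num num
  Overlap: { 'num' }
Conflict for B: B → L num num and B → n num
  Overlap: { 'n' }

Answer: Yes. B → num / B → L num num on { 'num' }; B → L num num / B → n num on { 'n' }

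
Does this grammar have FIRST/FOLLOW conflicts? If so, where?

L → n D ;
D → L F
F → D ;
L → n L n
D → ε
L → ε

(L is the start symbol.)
Yes. L → n D ';' with FOLLOW(L) on { 'n' }; L → n L n with FOLLOW(L) on { 'n' }; D → L F with FOLLOW(D) on { ';' }

A FIRST/FOLLOW conflict occurs when a non-terminal N has a nullable alternative N → β (β ⇒* ε) and another alternative N → α with FIRST(α) ∩ FOLLOW(N) ≠ ∅: on such a lookahead the parser cannot decide between expanding α and letting N vanish via β.

Nullable non-terminals: D, L.
FIRST sets used below: FIRST(L) = { 'n', ε }, FIRST(F) = { ';', 'n' }

D: nullable alternative(s) D → ε; FOLLOW(D) = { ';' }
  D → L F: FIRST \ {ε} = { ';', 'n' } — overlaps FOLLOW(D) on { ';' }: CONFLICT
  D → ε: FIRST \ {ε} = { } — this is the only nullable alternative, skip

L: nullable alternative(s) L → ε; FOLLOW(L) = { $, ';', 'n' }
  L → n D ;: FIRST \ {ε} = { 'n' } — overlaps FOLLOW(L) on { 'n' }: CONFLICT
  L → n L n: FIRST \ {ε} = { 'n' } — overlaps FOLLOW(L) on { 'n' }: CONFLICT
  L → ε: FIRST \ {ε} = { } — this is the only nullable alternative, skip

F has no nullable alternative, so no FIRST/FOLLOW check is needed there.

So the grammar has 3 FIRST/FOLLOW conflicts (marked CONFLICT above).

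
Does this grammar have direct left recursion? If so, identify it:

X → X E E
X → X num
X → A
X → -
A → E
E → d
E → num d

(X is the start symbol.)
Direct left recursion occurs when N → N α for some non-terminal N (the right-hand side begins with the left-hand side itself).

X → X E E: LEFT RECURSIVE (starts with X)
X → X num: LEFT RECURSIVE (starts with X)
X → A: starts with A
X → -: starts with '-'
A → E: starts with E
E → d: starts with d
E → num d: starts with num

The grammar has direct left recursion on: X.

Answer: Yes, X is left-recursive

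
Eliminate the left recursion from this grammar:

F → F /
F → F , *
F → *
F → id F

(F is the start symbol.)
F is directly left-recursive. The standard transformation for
  A → A α₁ | ... | A α_m | β₁ | ... | β_n
is
  A  → β₁ A' | ... | β_n A'
  A' → α₁ A' | ... | α_m A' | ε

F → * becomes F → * F'
F → id F becomes F → id F F'
F → F / becomes F' → / F'
F → F , * becomes F' → , * F'
Add F' → ε

Resulting grammar:
F → * F'
F → id F F'
F' → / F'
F' → , * F'
F' → ε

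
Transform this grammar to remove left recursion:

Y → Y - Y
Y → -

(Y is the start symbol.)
Y is directly left-recursive. The standard transformation for
  A → A α₁ | ... | A α_m | β₁ | ... | β_n
is
  A  → β₁ A' | ... | β_n A'
  A' → α₁ A' | ... | α_m A' | ε

Y → - becomes Y → - Y'
Y → Y - Y becomes Y' → - Y Y'
Add Y' → ε

Resulting grammar:
Y → - Y'
Y' → - Y Y'
Y' → ε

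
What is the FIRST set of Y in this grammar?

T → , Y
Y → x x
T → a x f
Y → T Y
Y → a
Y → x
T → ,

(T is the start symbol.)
To compute FIRST(Y), examine every production with Y on the left-hand side, reading each right-hand side left to right until a non-nullable symbol is reached.

FIRST sets of the other non-terminals involved (by the same procedure, iterated to a fixed point):
  FIRST(T) = { ',', 'a' }

From Y → x x:
  - x is a terminal: add 'x' and stop
From Y → T Y:
  - T is a non-terminal: add FIRST(T) \ {ε} = { ',', 'a' }
    T is not nullable, so stop
From Y → a:
  - a is a terminal: add 'a' and stop
From Y → x:
  - x is a terminal: add 'x' and stop

Collecting: FIRST(Y) = { ',', 'a', 'x' }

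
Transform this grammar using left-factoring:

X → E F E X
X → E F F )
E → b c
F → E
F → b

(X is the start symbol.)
Left-factoring transforms A → αβ₁ | αβ₂ into A → αA' and A' → β₁ | β₂
(α is the longest common prefix among the alternatives). Repeat until
no nonterminal has two alternatives with a common prefix.

Round 1: X has alternatives sharing prefix 'E F'. Introduce X': X → E F X'
  Add: X' → E X
  Add: X' → F )

No remaining common prefixes — done.

Resulting grammar:
X → E F X'
X' → E X
X' → F )
E → b c
F → E
F → b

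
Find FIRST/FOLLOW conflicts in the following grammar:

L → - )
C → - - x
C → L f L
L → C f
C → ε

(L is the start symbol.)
Yes. C → L f L with FOLLOW(C) on { 'f' }

A FIRST/FOLLOW conflict occurs when a non-terminal N has a nullable alternative N → β (β ⇒* ε) and another alternative N → α with FIRST(α) ∩ FOLLOW(N) ≠ ∅: on such a lookahead the parser cannot decide between expanding α and letting N vanish via β.

Nullable non-terminals: C.
FIRST sets used below: FIRST(L) = { '-', 'f' }

C: nullable alternative(s) C → ε; FOLLOW(C) = { 'f' }
  C → - - x: FIRST \ {ε} = { '-' } — disjoint from FOLLOW(C)
  C → L f L: FIRST \ {ε} = { '-', 'f' } — overlaps FOLLOW(C) on { 'f' }: CONFLICT
  C → ε: FIRST \ {ε} = { } — this is the only nullable alternative, skip

L has no nullable alternative, so no FIRST/FOLLOW check is needed there.

So the grammar has 1 FIRST/FOLLOW conflict (marked CONFLICT above).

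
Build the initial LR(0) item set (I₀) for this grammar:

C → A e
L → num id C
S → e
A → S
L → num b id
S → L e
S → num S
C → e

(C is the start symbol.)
First, augment the grammar with C' → C
I₀ = CLOSURE({ [C' → . C] }):
  [C' → . C] has the dot before C: add [C → . A e], [C → . e]
  [C → . A e] has the dot before A: add [A → . S]
  [A → . S] has the dot before S: add [S → . e], [S → . L e], [S → . num S]
  [S → . L e] has the dot before L: add [L → . num id C], [L → . num b id]
No further items can be added.

I₀ = { [A → . S], [C → . A e], [C → . e], [C' → . C], [L → . num b id], [L → . num id C], [S → . L e], [S → . e], [S → . num S] }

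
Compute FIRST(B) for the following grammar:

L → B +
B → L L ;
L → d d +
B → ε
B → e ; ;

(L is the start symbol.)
{ '+', 'd', 'e', ε }

To compute FIRST(B), examine every production with B on the left-hand side, reading each right-hand side left to right until a non-nullable symbol is reached.

FIRST sets of the other non-terminals involved (by the same procedure, iterated to a fixed point):
  FIRST(L) = { '+', 'd', 'e' }

From B → L L ;:
  - L is a non-terminal: add FIRST(L) \ {ε} = { '+', 'd', 'e' }
    L is not nullable, so stop
From B → ε:
  - ε-production, so ε ∈ FIRST(B)
From B → e ; ;:
  - e is a terminal: add 'e' and stop

Collecting: FIRST(B) = { '+', 'd', 'e', ε }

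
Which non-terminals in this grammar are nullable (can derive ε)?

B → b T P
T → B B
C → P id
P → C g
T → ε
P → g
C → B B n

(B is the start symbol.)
{ 'T' }

A non-terminal is nullable if it can derive ε (the empty string): either it has an ε-production, or it has a production whose right-hand side consists entirely of nullable non-terminals.

ε-productions: T → ε
So T is immediately nullable.
No further non-terminal can be added: every production for the remaining non-terminals contains a terminal or a non-nullable non-terminal.
Nullable = { 'T' }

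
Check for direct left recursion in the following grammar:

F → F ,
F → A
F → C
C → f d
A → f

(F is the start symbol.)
Yes, F is left-recursive

Direct left recursion occurs when N → N α for some non-terminal N (the right-hand side begins with the left-hand side itself).

F → F ,: LEFT RECURSIVE (starts with F)
F → A: starts with A
F → C: starts with C
C → f d: starts with f
A → f: starts with f

The grammar has direct left recursion on: F.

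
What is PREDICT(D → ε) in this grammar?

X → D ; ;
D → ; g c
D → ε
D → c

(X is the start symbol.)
{ ';' }

PREDICT(D → ε) = (FIRST(RHS) \ {ε}) ∪ (FOLLOW(D) if ε ∈ FIRST(RHS), i.e. RHS ⇒* ε)
The right-hand side is ε (FIRST(ε) = { ε }), so the predict set is FOLLOW(D) = { ';' }
PREDICT(D → ε) = { ';' }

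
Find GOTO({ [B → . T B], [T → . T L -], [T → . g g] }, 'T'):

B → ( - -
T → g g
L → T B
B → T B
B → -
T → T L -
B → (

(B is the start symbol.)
GOTO(I, 'T') = CLOSURE({ [A → αX.β] : [A → α.Xβ] ∈ I, X = 'T' })

Items with dot before 'T', with the dot advanced:
  [B → . T B] → [B → T . B]
  [T → . T L -] → [T → T . L -]
Closure of the advanced items:
  [B → T . B] has the dot before B: add [B → . ( - -], [B → . T B], [B → . -], [B → . (]
  [T → T . L -] has the dot before L: add [L → . T B]
  [B → . T B] has the dot before T: add [T → . g g], [T → . T L -]

GOTO = { [B → . ( - -], [B → . (], [B → . -], [B → . T B], [B → T . B], [L → . T B], [T → . T L -], [T → . g g], [T → T . L -] }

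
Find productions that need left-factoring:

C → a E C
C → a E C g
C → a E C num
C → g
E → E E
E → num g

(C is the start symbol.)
Left-factoring is needed when two productions for the same non-terminal
share a common prefix on the right-hand side.

Productions for C:
  C → a E C
  C → a E C g
  C → a E C num
  C → g
Productions for E:
  E → E E
  E → num g

Found common prefix 'a E C' in productions for C

Answer: Yes, C has productions with common prefix 'a E C'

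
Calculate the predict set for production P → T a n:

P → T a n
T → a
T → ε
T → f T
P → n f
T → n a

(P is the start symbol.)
PREDICT(P → T a n) = (FIRST(RHS) \ {ε}) ∪ (FOLLOW(P) if ε ∈ FIRST(RHS), i.e. RHS ⇒* ε)
FIRST(T) = { 'a', 'f', 'n', ε }
FIRST(T a n) = { 'a', 'f', 'n' }
ε ∉ FIRST(T a n), so FOLLOW(P) is not added.
PREDICT(P → T a n) = { 'a', 'f', 'n' }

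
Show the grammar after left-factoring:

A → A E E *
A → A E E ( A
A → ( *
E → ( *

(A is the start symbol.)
Left-factoring transforms A → αβ₁ | αβ₂ into A → αA' and A' → β₁ | β₂
(α is the longest common prefix among the alternatives). Repeat until
no nonterminal has two alternatives with a common prefix.

Round 1: A has alternatives sharing prefix 'A E E'. Introduce A': A → A E E A'
  Add: A' → *
  Add: A' → ( A

No remaining common prefixes — done.

Resulting grammar:
A → A E E A'
A' → *
A' → ( A
A → ( *
E → ( *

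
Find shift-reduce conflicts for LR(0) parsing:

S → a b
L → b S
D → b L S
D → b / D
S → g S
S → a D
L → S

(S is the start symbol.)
A shift-reduce conflict occurs when an LR(0) state has both:
  - a complete (reduce) item [A → α .] (dot at the end), and
  - a shift item [B → β . c γ] (dot before a terminal).

Augment with S' → S and build the canonical LR(0) collection (I0 = CLOSURE({[S' → . S]}), then GOTO on every symbol after a dot until no new states appear). It has 15 states:
  I0: { [S → . a D], [S → . a b], [S → . g S], [S' → . S] }  — shift
  I1: { [S' → S .] }  — accept
  I2: { [D → . b / D], [D → . b L S], [S → a . D], [S → a . b] }  — shift
  I3: { [S → . a D], [S → . a b], [S → . g S], [S → g . S] }  — shift
  I4: { [S → g S .] }  — reduce
  I5: { [S → a D .] }  — reduce
  I6: { [D → b . / D], [D → b . L S], [L → . S], [L → . b S], [S → . a D], [S → . a b], [S → . g S], [S → a b .] }  — shift, reduce
  I7: { [D → . b / D], [D → . b L S], [D → b / . D] }  — shift
  I8: { [D → b L . S], [S → . a D], [S → . a b], [S → . g S] }  — shift
  I9: { [L → S .] }  — reduce
  I10: { [L → b . S], [S → . a D], [S → . a b], [S → . g S] }  — shift
  I11: { [L → b S .] }  — reduce
  I12: { [D → b L S .] }  — reduce
  I13: { [D → b / D .] }  — reduce
  I14: { [D → b . / D], [D → b . L S], [L → . S], [L → . b S], [S → . a D], [S → . a b], [S → . g S] }  — shift

I6 contains reduce item [S → a b .] and shift items [D → b . / D], [L → . b S], [S → . a D], [S → . a b], [S → . g S] — shift-reduce conflict.

Answer: Yes — I6: [S → a b .] vs [D → b . / D]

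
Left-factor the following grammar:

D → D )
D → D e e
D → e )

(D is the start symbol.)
Left-factoring transforms A → αβ₁ | αβ₂ into A → αA' and A' → β₁ | β₂
(α is the longest common prefix among the alternatives). Repeat until
no nonterminal has two alternatives with a common prefix.

Round 1: D has alternatives sharing prefix 'D'. Introduce D': D → D D'
  Add: D' → )
  Add: D' → e e

No remaining common prefixes — done.

Resulting grammar:
D → D D'
D' → )
D' → e e
D → e )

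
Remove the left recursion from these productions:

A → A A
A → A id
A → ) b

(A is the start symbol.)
A → ) b A'
A' → A A'
A' → id A'
A' → ε

A is directly left-recursive. The standard transformation for
  A → A α₁ | ... | A α_m | β₁ | ... | β_n
is
  A  → β₁ A' | ... | β_n A'
  A' → α₁ A' | ... | α_m A' | ε

A → ) b becomes A → ) b A'
A → A A becomes A' → A A'
A → A id becomes A' → id A'
Add A' → ε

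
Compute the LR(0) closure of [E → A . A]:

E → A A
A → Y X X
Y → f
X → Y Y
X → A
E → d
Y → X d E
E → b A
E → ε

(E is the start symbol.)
To compute CLOSURE, for each item [A → α.Bβ] where B is a non-terminal, add [B → .γ] for all productions B → γ; repeat for the newly added items until nothing changes.

Start with: [E → A . A]
  [E → A . A] has the dot before A: add [A → . Y X X]
  [A → . Y X X] has the dot before Y: add [Y → . f], [Y → . X d E]
  [Y → . X d E] has the dot before X: add [X → . Y Y], [X → . A]
No further items can be added.

CLOSURE = { [A → . Y X X], [E → A . A], [X → . A], [X → . Y Y], [Y → . X d E], [Y → . f] }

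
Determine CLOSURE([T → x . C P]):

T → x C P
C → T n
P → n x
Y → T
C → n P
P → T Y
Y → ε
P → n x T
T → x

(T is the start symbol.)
To compute CLOSURE, for each item [A → α.Bβ] where B is a non-terminal, add [B → .γ] for all productions B → γ; repeat for the newly added items until nothing changes.

Start with: [T → x . C P]
  [T → x . C P] has the dot before C: add [C → . T n], [C → . n P]
  [C → . T n] has the dot before T: add [T → . x C P], [T → . x]
No further items can be added.

CLOSURE = { [C → . T n], [C → . n P], [T → . x C P], [T → . x], [T → x . C P] }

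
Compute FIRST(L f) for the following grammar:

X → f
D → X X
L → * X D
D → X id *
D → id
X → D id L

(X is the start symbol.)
{ '*' }

FIRST sets of the non-terminals involved (from the grammar, by fixed-point iteration):
  FIRST(L) = { '*' }

To compute FIRST(L f), process the symbols left to right:
Symbol L is a non-terminal. Add FIRST(L) \ {ε} = { '*' }
L is not nullable (ε ∉ FIRST(L)), so stop here.
FIRST(L f) = { '*' }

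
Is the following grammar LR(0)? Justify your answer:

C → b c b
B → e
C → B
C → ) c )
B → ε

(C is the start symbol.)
No. Shift-reduce conflict between [B → .] and [B → . e]

A grammar is LR(0) if no state in the canonical LR(0) collection has:
  - both a shift item (dot before a terminal) and a complete item (shift-reduce conflict), or
  - two or more complete items (reduce-reduce conflict; the accept item [C' → C .] counts as a complete item here).

Augment with C' → C and build the canonical LR(0) collection (I0 = CLOSURE({[C' → . C]}), then GOTO on every symbol after a dot until no new states appear). It has 10 states:
  I0: { [B → . e], [B → .], [C → . ) c )], [C → . B], [C → . b c b], [C' → . C] }  — shift, reduce
  I1: { [C → ) . c )] }  — shift
  I2: { [C → B .] }  — reduce
  I3: { [C' → C .] }  — accept
  I4: { [C → b . c b] }  — shift
  I5: { [B → e .] }  — reduce
  I6: { [C → b c . b] }  — shift
  I7: { [C → b c b .] }  — reduce
  I8: { [C → ) c . )] }  — shift
  I9: { [C → ) c ) .] }  — reduce

Conflict in state I0:
  Shift-reduce conflict between [B → .] and [B → . e]
So the grammar is NOT LR(0).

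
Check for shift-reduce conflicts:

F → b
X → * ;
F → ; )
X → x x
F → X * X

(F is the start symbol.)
Augment with F' → F and build the canonical LR(0) collection (I0 = CLOSURE({[F' → . F]}), then GOTO on every symbol after a dot until no new states appear). It has 12 states:
  I0: { [F → . ; )], [F → . X * X], [F → . b], [F' → . F], [X → . * ;], [X → . x x] }  — shift
  I1: { [X → * . ;] }  — shift
  I2: { [F → ; . )] }  — shift
  I3: { [F' → F .] }  — accept
  I4: { [F → X . * X] }  — shift
  I5: { [F → b .] }  — reduce
  I6: { [X → x . x] }  — shift
  I7: { [X → x x .] }  — reduce
  I8: { [F → X * . X], [X → . * ;], [X → . x x] }  — shift
  I9: { [F → X * X .] }  — reduce
  I10: { [F → ; ) .] }  — reduce
  I11: { [X → * ; .] }  — reduce

No state contains both a complete item and a shift item.

Answer: No shift-reduce conflicts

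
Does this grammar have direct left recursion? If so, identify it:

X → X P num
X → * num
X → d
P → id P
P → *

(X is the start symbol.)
Direct left recursion occurs when N → N α for some non-terminal N (the right-hand side begins with the left-hand side itself).

X → X P num: LEFT RECURSIVE (starts with X)
X → * num: starts with '*'
X → d: starts with d
P → id P: starts with id
P → *: starts with '*'

The grammar has direct left recursion on: X.

Answer: Yes, X is left-recursive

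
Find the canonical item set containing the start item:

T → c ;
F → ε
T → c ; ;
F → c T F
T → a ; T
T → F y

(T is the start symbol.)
{ [F → . c T F], [F → .], [T → . F y], [T → . a ; T], [T → . c ; ;], [T → . c ;], [T' → . T] }

First, augment the grammar with T' → T
I₀ = CLOSURE({ [T' → . T] }):
  [T' → . T] has the dot before T: add [T → . c ;], [T → . c ; ;], [T → . a ; T], [T → . F y]
  [T → . F y] has the dot before F: add [F → .], [F → . c T F]
No further items can be added.

I₀ = { [F → . c T F], [F → .], [T → . F y], [T → . a ; T], [T → . c ; ;], [T → . c ;], [T' → . T] }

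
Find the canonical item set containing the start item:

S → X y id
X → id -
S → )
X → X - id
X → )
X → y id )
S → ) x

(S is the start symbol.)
First, augment the grammar with S' → S
I₀ = CLOSURE({ [S' → . S] }):
  [S' → . S] has the dot before S: add [S → . X y id], [S → . )], [S → . ) x]
  [S → . X y id] has the dot before X: add [X → . id -], [X → . X - id], [X → . )], [X → . y id )]
No further items can be added.

I₀ = { [S → . ) x], [S → . )], [S → . X y id], [S' → . S], [X → . )], [X → . X - id], [X → . id -], [X → . y id )] }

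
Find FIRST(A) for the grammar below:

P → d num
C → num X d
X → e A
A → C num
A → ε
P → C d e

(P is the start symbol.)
{ 'num', ε }

To compute FIRST(A), examine every production with A on the left-hand side, reading each right-hand side left to right until a non-nullable symbol is reached.

FIRST sets of the other non-terminals involved (by the same procedure, iterated to a fixed point):
  FIRST(C) = { 'num' }

From A → C num:
  - C is a non-terminal: add FIRST(C) \ {ε} = { 'num' }
    C is not nullable, so stop
From A → ε:
  - ε-production, so ε ∈ FIRST(A)

Collecting: FIRST(A) = { 'num', ε }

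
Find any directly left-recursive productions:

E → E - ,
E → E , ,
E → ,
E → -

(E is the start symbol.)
Yes, E is left-recursive

Direct left recursion occurs when N → N α for some non-terminal N (the right-hand side begins with the left-hand side itself).

E → E - ,: LEFT RECURSIVE (starts with E)
E → E , ,: LEFT RECURSIVE (starts with E)
E → ,: starts with ','
E → -: starts with '-'

The grammar has direct left recursion on: E.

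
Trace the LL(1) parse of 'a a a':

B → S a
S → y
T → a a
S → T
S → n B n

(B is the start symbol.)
Stack is shown with the top on the left.

Stack    Input    Action
------------------------
B $      a a a $  output B → S a
S a $    a a a $  output S → T
T a $    a a a $  output T → a a
a a a $  a a a $  match 'a'
a a $    a a $    match 'a'
a $      a $      match 'a'
$        $        accept

The string is accepted.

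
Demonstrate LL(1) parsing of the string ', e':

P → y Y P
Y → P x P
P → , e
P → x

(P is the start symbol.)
Stack is shown with the top on the left.

Stack  Input  Action
--------------------
P $    , e $  output P → , e
, e $  , e $  match ','
e $    e $    match 'e'
$      $      accept

The string is accepted.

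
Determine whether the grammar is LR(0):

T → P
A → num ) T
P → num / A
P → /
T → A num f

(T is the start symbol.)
Yes, the grammar is LR(0)

Augment with T' → T and build the canonical LR(0) collection (I0 = CLOSURE({[T' → . T]}), then GOTO on every symbol after a dot until no new states appear). It has 13 states:
  I0: { [A → . num ) T], [P → . /], [P → . num / A], [T → . A num f], [T → . P], [T' → . T] }  — shift
  I1: { [P → / .] }  — reduce
  I2: { [T → A . num f] }  — shift
  I3: { [T → P .] }  — reduce
  I4: { [T' → T .] }  — accept
  I5: { [A → num . ) T], [P → num . / A] }  — shift
  I6: { [A → . num ) T], [A → num ) . T], [P → . /], [P → . num / A], [T → . A num f], [T → . P] }  — shift
  I7: { [A → . num ) T], [P → num / . A] }  — shift
  I8: { [P → num / A .] }  — reduce
  I9: { [A → num . ) T] }  — shift
  I10: { [A → num ) T .] }  — reduce
  I11: { [T → A num . f] }  — shift
  I12: { [T → A num f .] }  — reduce

Every state is either a pure shift/goto state or contains exactly one complete item and nothing to shift — no conflicts. The grammar is LR(0).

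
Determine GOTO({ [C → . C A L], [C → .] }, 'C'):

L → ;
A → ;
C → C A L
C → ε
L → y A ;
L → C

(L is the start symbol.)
{ [A → . ;], [C → C . A L] }

GOTO(I, 'C') = CLOSURE({ [A → αX.β] : [A → α.Xβ] ∈ I, X = 'C' })

Items with dot before 'C', with the dot advanced:
  [C → . C A L] → [C → C . A L]
Closure of the advanced items:
  [C → C . A L] has the dot before A: add [A → . ;]

GOTO = { [A → . ;], [C → C . A L] }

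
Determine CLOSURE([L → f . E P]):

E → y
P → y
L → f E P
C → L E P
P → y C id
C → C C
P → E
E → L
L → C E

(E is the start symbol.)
Start with: [L → f . E P]
  [L → f . E P] has the dot before E: add [E → . y], [E → . L]
  [E → . L] has the dot before L: add [L → . f E P], [L → . C E]
  [L → . C E] has the dot before C: add [C → . L E P], [C → . C C]
No further items can be added.

CLOSURE = { [C → . C C], [C → . L E P], [E → . L], [E → . y], [L → . C E], [L → . f E P], [L → f . E P] }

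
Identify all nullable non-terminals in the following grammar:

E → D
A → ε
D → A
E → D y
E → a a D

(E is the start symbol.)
ε-productions: A → ε
So A is immediately nullable.
D → A: every symbol on the right is nullable, so D is nullable too.
E → D: every symbol on the right is nullable, so E is nullable too.
Every non-terminal is now nullable.
Nullable = { 'A', 'D', 'E' }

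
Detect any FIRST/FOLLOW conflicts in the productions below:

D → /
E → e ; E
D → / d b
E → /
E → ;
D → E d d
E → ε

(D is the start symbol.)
No FIRST/FOLLOW conflicts.

A FIRST/FOLLOW conflict occurs when a non-terminal N has a nullable alternative N → β (β ⇒* ε) and another alternative N → α with FIRST(α) ∩ FOLLOW(N) ≠ ∅: on such a lookahead the parser cannot decide between expanding α and letting N vanish via β.

Nullable non-terminals: E.

E: nullable alternative(s) E → ε; FOLLOW(E) = { 'd' }
  E → e ; E: FIRST \ {ε} = { 'e' } — disjoint from FOLLOW(E)
  E → /: FIRST \ {ε} = { '/' } — disjoint from FOLLOW(E)
  E → ;: FIRST \ {ε} = { ';' } — disjoint from FOLLOW(E)
  E → ε: FIRST \ {ε} = { } — this is the only nullable alternative, skip

D has no nullable alternative, so no FIRST/FOLLOW check is needed there.

No FIRST/FOLLOW conflicts found.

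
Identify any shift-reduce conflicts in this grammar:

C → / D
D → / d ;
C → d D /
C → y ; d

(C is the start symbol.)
No shift-reduce conflicts

A shift-reduce conflict occurs when an LR(0) state has both:
  - a complete (reduce) item [A → α .] (dot at the end), and
  - a shift item [B → β . c γ] (dot before a terminal).

Augment with C' → C and build the canonical LR(0) collection (I0 = CLOSURE({[C' → . C]}), then GOTO on every symbol after a dot until no new states appear). It has 13 states:
  I0: { [C → . / D], [C → . d D /], [C → . y ; d], [C' → . C] }  — shift
  I1: { [C → / . D], [D → . / d ;] }  — shift
  I2: { [C' → C .] }  — accept
  I3: { [C → d . D /], [D → . / d ;] }  — shift
  I4: { [C → y . ; d] }  — shift
  I5: { [C → y ; . d] }  — shift
  I6: { [C → y ; d .] }  — reduce
  I7: { [D → / . d ;] }  — shift
  I8: { [C → d D . /] }  — shift
  I9: { [C → d D / .] }  — reduce
  I10: { [D → / d . ;] }  — shift
  I11: { [D → / d ; .] }  — reduce
  I12: { [C → / D .] }  — reduce

No state contains both a complete item and a shift item.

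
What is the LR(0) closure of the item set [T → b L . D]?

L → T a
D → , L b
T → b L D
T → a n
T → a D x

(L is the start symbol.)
Start with: [T → b L . D]
  [T → b L . D] has the dot before D: add [D → . , L b]
No further items can be added.

CLOSURE = { [D → . , L b], [T → b L . D] }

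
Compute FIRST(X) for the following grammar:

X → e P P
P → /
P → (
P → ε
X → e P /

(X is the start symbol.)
{ 'e' }

To compute FIRST(X), examine every production with X on the left-hand side, reading each right-hand side left to right until a non-nullable symbol is reached.

From X → e P P:
  - e is a terminal: add 'e' and stop
From X → e P /:
  - e is a terminal: add 'e' and stop

Collecting: FIRST(X) = { 'e' }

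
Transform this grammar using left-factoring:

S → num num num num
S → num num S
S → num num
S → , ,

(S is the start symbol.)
S → num num S'
S' → num num
S' → S
S' → ε
S → , ,

Left-factoring transforms A → αβ₁ | αβ₂ into A → αA' and A' → β₁ | β₂
(α is the longest common prefix among the alternatives). Repeat until
no nonterminal has two alternatives with a common prefix.

Round 1: S has alternatives sharing prefix 'num num'. Introduce S': S → num num S'
  Add: S' → num num
  Add: S' → S
  Add: S' → ε

No remaining common prefixes — done.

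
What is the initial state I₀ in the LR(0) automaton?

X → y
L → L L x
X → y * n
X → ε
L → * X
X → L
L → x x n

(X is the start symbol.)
{ [L → . * X], [L → . L L x], [L → . x x n], [X → . L], [X → . y * n], [X → . y], [X → .], [X' → . X] }

First, augment the grammar with X' → X
I₀ = CLOSURE({ [X' → . X] }):
  [X' → . X] has the dot before X: add [X → . y], [X → . y * n], [X → .], [X → . L]
  [X → . L] has the dot before L: add [L → . L L x], [L → . * X], [L → . x x n]
No further items can be added.

I₀ = { [L → . * X], [L → . L L x], [L → . x x n], [X → . L], [X → . y * n], [X → . y], [X → .], [X' → . X] }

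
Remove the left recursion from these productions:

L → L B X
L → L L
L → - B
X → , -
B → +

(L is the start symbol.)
L is directly left-recursive. The standard transformation for
  A → A α₁ | ... | A α_m | β₁ | ... | β_n
is
  A  → β₁ A' | ... | β_n A'
  A' → α₁ A' | ... | α_m A' | ε

L → - B becomes L → - B L'
L → L B X becomes L' → B X L'
L → L L becomes L' → L L'
Add L' → ε

Productions for other non-terminals are unchanged:
  X → , -
  B → +

Resulting grammar:
L → - B L'
L' → B X L'
L' → L L'
L' → ε
X → , -
B → +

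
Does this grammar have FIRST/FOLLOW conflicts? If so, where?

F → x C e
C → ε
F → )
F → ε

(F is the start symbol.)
A FIRST/FOLLOW conflict occurs when a non-terminal N has a nullable alternative N → β (β ⇒* ε) and another alternative N → α with FIRST(α) ∩ FOLLOW(N) ≠ ∅: on such a lookahead the parser cannot decide between expanding α and letting N vanish via β.

Nullable non-terminals: C, F.
C has a nullable alternative but only one production, so nothing to check.

F: nullable alternative(s) F → ε; FOLLOW(F) = { $ }
  F → x C e: FIRST \ {ε} = { 'x' } — disjoint from FOLLOW(F)
  F → ): FIRST \ {ε} = { ')' } — disjoint from FOLLOW(F)
  F → ε: FIRST \ {ε} = { } — this is the only nullable alternative, skip

No FIRST/FOLLOW conflicts found.

Answer: No FIRST/FOLLOW conflicts.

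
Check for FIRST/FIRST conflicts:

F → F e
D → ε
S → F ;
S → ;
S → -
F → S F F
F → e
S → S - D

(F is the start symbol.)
Yes. F → F e / F → S F F on { '-', ';', 'e' }; F → F e / F → e on { 'e' }; F → S F F / F → e on { 'e' }; S → F ';' / S → ';' on { ';' }; S → F ';' / S → '-' on { '-' }; S → F ';' / S → S '-' D on { '-', ';', 'e' }; S → ';' / S → S '-' D on { ';' }; S → '-' / S → S '-' D on { '-' }

FIRST sets of the non-terminals at (or reachable through a nullable prefix from) the front of some alternative:
  FIRST(F) = { '-', ';', 'e' }
  FIRST(S) = { '-', ';', 'e' }

Productions for F:
  F → F e: FIRST = { '-', ';', 'e' }
  F → S F F: FIRST = { '-', ';', 'e' }
  F → e: FIRST = { 'e' }
Productions for S:
  S → F ;: FIRST = { '-', ';', 'e' }
  S → ;: FIRST = { ';' }
  S → -: FIRST = { '-' }
  S → S - D: FIRST = { '-', ';', 'e' }
D has only one production, so no FIRST/FIRST conflict is possible there.

Conflict for F: F → F e and F → S F F
  Overlap: { '-', ';', 'e' }
Conflict for F: F → F e and F → e
  Overlap: { 'e' }
Conflict for F: F → S F F and F → e
  Overlap: { 'e' }
Conflict for S: S → F ; and S → ;
  Overlap: { ';' }
Conflict for S: S → F ; and S → -
  Overlap: { '-' }
Conflict for S: S → F ; and S → S - D
  Overlap: { '-', ';', 'e' }
Conflict for S: S → ; and S → S - D
  Overlap: { ';' }
Conflict for S: S → - and S → S - D
  Overlap: { '-' }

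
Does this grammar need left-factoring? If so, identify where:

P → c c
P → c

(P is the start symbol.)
Yes, P has productions with common prefix 'c'

Left-factoring is needed when two productions for the same non-terminal
share a common prefix on the right-hand side.

Productions for P:
  P → c c
  P → c

Found common prefix 'c' in productions for P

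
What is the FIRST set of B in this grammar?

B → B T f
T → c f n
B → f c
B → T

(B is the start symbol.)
{ 'c', 'f' }

To compute FIRST(B), examine every production with B on the left-hand side, reading each right-hand side left to right until a non-nullable symbol is reached.

FIRST sets of the other non-terminals involved (by the same procedure, iterated to a fixed point):
  FIRST(T) = { 'c' }

From B → B T f:
  - B is the symbol being defined: contributes nothing new
    B is not nullable, so stop
From B → f c:
  - f is a terminal: add 'f' and stop
From B → T:
  - T is a non-terminal: add FIRST(T) \ {ε} = { 'c' }
    T is not nullable, so stop

Collecting: FIRST(B) = { 'c', 'f' }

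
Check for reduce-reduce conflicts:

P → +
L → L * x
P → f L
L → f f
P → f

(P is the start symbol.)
No reduce-reduce conflicts

A reduce-reduce conflict occurs when an LR(0) state has two complete items [A → α .] and [B → β .] — both call for a reduction, and with no lookahead the parser cannot choose between them.

Augment with P' → P and build the canonical LR(0) collection (I0 = CLOSURE({[P' → . P]}), then GOTO on every symbol after a dot until no new states appear). It has 9 states:
  I0: { [P → . +], [P → . f L], [P → . f], [P' → . P] }  — shift
  I1: { [P → + .] }  — reduce
  I2: { [P' → P .] }  — accept
  I3: { [L → . L * x], [L → . f f], [P → f . L], [P → f .] }  — shift, reduce
  I4: { [L → L . * x], [P → f L .] }  — shift, reduce
  I5: { [L → f . f] }  — shift
  I6: { [L → f f .] }  — reduce
  I7: { [L → L * . x] }  — shift
  I8: { [L → L * x .] }  — reduce

No state contains more than one complete item.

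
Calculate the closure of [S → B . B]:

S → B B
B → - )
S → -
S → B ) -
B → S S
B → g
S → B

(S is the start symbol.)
To compute CLOSURE, for each item [A → α.Bβ] where B is a non-terminal, add [B → .γ] for all productions B → γ; repeat for the newly added items until nothing changes.

Start with: [S → B . B]
  [S → B . B] has the dot before B: add [B → . - )], [B → . S S], [B → . g]
  [B → . S S] has the dot before S: add [S → . B B], [S → . -], [S → . B ) -], [S → . B]
No further items can be added.

CLOSURE = { [B → . - )], [B → . S S], [B → . g], [S → . -], [S → . B ) -], [S → . B B], [S → . B], [S → B . B] }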